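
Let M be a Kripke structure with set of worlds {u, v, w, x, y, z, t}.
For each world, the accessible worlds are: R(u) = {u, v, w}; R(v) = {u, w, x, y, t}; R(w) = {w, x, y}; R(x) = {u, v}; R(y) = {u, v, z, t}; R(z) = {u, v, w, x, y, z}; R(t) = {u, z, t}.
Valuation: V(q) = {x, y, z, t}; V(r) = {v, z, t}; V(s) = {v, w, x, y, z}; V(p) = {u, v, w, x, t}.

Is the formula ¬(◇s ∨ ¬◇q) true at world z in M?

At z: ◇s ∨ ¬◇q is true, so ¬(◇s ∨ ¬◇q) is false.
  At z: ◇s is true, ¬◇q is false, so ◇s ∨ ¬◇q is true.
    At z: ◇s requires s at some successor in {u, v, w, x, y, z}.
      s holds at v, so ◇s is true at z.
    At z: ◇q is true, so ¬◇q is false.
      At z: ◇q requires q at some successor in {u, v, w, x, y, z}.
        q holds at x, so ◇q is true at z.

No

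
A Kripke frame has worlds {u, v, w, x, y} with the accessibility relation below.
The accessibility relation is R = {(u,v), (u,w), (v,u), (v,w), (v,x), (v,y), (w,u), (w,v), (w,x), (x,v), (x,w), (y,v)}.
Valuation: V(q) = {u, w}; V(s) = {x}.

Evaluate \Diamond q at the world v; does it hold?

Yes

At v: \Diamond q requires q at some successor in {u, w, x, y}.
  q holds at u, so \Diamond q is true at v.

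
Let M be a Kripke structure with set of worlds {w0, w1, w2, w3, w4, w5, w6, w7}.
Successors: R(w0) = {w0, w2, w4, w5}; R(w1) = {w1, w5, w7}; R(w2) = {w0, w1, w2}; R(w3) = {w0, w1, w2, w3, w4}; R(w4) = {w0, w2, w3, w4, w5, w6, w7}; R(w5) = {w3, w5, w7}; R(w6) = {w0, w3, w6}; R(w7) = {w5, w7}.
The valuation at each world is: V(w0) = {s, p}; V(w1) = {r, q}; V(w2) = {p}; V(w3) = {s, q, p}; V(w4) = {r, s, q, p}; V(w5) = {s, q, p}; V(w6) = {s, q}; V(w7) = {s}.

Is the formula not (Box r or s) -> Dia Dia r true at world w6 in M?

At w6: not (Box r or s) is false, Dia Dia r is true, so not (Box r or s) -> Dia Dia r is true.
  At w6: Box r or s is true, so not (Box r or s) is false.
    At w6: Box r is false, s is true, so Box r or s is true.
      At w6: Box r requires r at every successor {w0, w3, w6}.
        r fails at w0, so Box r is false at w6.
  At w6: Dia Dia r requires Dia r at some successor in {w0, w3, w6}.
    Dia r holds at w0, so Dia Dia r is true at w6.
      At w0: Dia r requires r at some successor in {w0, w2, w4, w5}.
        r holds at w4, so Dia r is true at w0.

Yes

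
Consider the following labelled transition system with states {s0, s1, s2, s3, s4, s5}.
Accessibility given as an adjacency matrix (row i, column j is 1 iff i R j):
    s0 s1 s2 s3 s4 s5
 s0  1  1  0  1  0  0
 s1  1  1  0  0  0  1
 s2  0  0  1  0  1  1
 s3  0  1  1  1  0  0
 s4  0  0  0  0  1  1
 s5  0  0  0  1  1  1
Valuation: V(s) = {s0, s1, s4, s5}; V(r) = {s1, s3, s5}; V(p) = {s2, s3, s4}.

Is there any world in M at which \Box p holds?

Let φ = \Box p. Evaluate φ at each world:
  s0 (successors {s0, s1, s3}): φ is false.
  s1 (successors {s0, s1, s5}): φ is false.
  s2 (successors {s2, s4, s5}): φ is false.
  s3 (successors {s1, s2, s3}): φ is false.
  s4 (successors {s4, s5}): φ is false.
  s5 (successors {s3, s4, s5}): φ is false.
For instance, at s2:
  At s2: \Box p requires p at every successor {s2, s4, s5}.
    p fails at s5, so \Box p is false at s2.

No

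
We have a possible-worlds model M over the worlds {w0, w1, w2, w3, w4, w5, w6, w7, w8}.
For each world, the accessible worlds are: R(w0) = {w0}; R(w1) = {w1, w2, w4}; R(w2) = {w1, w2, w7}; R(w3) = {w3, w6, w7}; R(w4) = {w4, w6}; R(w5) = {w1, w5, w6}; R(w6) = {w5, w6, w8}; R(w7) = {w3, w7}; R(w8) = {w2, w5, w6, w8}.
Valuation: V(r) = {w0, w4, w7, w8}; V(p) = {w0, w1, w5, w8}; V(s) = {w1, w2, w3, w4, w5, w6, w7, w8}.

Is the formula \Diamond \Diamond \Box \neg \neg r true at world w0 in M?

At w0: \Diamond \Diamond \Box \neg \neg r requires \Diamond \Box \neg \neg r at some successor in {w0}.
  \Diamond \Box \neg \neg r holds at w0, so \Diamond \Diamond \Box \neg \neg r is true at w0.
    At w0: \Diamond \Box \neg \neg r requires \Box \neg \neg r at some successor in {w0}.
      \Box \neg \neg r holds at w0, so \Diamond \Box \neg \neg r is true at w0.

Yes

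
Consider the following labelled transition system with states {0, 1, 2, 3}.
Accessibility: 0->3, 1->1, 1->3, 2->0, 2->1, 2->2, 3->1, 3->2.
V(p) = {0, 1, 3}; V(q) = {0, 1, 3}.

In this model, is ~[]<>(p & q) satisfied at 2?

No

At 2: []<>(p & q) is true, so ~[]<>(p & q) is false.
  At 2: []<>(p & q) requires <>(p & q) at every successor {0, 1, 2}.
      At 0: <>(p & q) requires p & q at some successor in {3}.
        p & q holds at 3, so <>(p & q) is true at 0.
      At 1: <>(p & q) requires p & q at some successor in {1, 3}.
        p & q holds at 1, so <>(p & q) is true at 1.
      At 2: <>(p & q) requires p & q at some successor in {0, 1, 2}.
        p & q holds at 0, so <>(p & q) is true at 2.
  So []<>(p & q) is true at 2.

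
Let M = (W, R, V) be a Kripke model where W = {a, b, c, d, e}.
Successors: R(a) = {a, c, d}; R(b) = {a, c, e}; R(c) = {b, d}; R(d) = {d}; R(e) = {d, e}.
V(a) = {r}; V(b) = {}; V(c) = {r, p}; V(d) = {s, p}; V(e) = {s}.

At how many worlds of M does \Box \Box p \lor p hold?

2

Recall that \Box ψ holds at a world iff ψ holds at every accessible world, and \Diamond ψ holds iff ψ holds at some accessible world.
Let φ = \Box \Box p \lor p. Evaluate φ at each world:
  a (successors {a, c, d}): φ is false.
  b (successors {a, c, e}): φ is false.
  c (successors {b, d}): φ is true.
  d (successors {d}): φ is true.
  e (successors {d, e}): φ is false.
For instance, at c:
  At c: \Box \Box p is false, p is true, so \Box \Box p \lor p is true.
    At c: \Box \Box p requires \Box p at every successor {b, d}.
      \Box p fails at b, so \Box \Box p is false at c.
Satisfying worlds: {c, d}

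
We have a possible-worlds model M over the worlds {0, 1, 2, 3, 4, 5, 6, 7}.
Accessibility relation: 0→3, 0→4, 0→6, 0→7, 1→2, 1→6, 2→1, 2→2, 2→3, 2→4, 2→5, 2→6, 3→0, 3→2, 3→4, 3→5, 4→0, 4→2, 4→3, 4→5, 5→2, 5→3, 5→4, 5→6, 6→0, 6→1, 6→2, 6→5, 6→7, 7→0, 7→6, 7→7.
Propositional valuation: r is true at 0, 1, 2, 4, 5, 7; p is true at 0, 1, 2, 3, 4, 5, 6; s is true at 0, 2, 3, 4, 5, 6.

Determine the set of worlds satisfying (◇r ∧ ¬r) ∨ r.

0, 1, 2, 3, 4, 5, 6, 7

Let φ = (◇r ∧ ¬r) ∨ r. Evaluate φ at each world:
  0 (successors {3, 4, 6, 7}): φ is true.
  1 (successors {2, 6}): φ is true.
  2 (successors {1, 2, 3, 4, 5, 6}): φ is true.
  3 (successors {0, 2, 4, 5}): φ is true.
  4 (successors {0, 2, 3, 5}): φ is true.
  5 (successors {2, 3, 4, 6}): φ is true.
  6 (successors {0, 1, 2, 5, 7}): φ is true.
  7 (successors {0, 6, 7}): φ is true.
For instance, at 3:
  At 3: ◇r ∧ ¬r is true, r is false, so (◇r ∧ ¬r) ∨ r is true.
    At 3: ◇r is true, ¬r is true, so ◇r ∧ ¬r is true.
      At 3: ◇r requires r at some successor in {0, 2, 4, 5}.
        r holds at 0, so ◇r is true at 3.
Satisfying worlds: {0, 1, 2, 3, 4, 5, 6, 7}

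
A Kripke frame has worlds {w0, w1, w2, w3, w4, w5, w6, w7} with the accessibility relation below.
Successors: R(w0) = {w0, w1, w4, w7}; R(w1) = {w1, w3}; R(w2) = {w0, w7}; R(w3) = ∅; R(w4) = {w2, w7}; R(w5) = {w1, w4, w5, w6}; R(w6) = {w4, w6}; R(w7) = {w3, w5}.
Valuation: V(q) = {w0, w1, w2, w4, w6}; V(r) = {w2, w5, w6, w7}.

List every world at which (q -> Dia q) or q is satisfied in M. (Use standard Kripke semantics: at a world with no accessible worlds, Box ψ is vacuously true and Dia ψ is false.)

Let φ = (q -> Dia q) or q. Evaluate φ at each world:
  w0 (successors {w0, w1, w4, w7}): φ is true.
  w1 (successors {w1, w3}): φ is true.
  w2 (successors {w0, w7}): φ is true.
  w3 (successors ∅): φ is true.
  w4 (successors {w2, w7}): φ is true.
  w5 (successors {w1, w4, w5, w6}): φ is true.
  w6 (successors {w4, w6}): φ is true.
  w7 (successors {w3, w5}): φ is true.
For instance, at w6:
  At w6: q -> Dia q is true, q is true, so (q -> Dia q) or q is true.
    At w6: q is true, Dia q is true, so q -> Dia q is true.
      At w6: Dia q requires q at some successor in {w4, w6}.
        q holds at w4, so Dia q is true at w6.
Satisfying worlds: {w0, w1, w2, w3, w4, w5, w6, w7}

w0, w1, w2, w3, w4, w5, w6, w7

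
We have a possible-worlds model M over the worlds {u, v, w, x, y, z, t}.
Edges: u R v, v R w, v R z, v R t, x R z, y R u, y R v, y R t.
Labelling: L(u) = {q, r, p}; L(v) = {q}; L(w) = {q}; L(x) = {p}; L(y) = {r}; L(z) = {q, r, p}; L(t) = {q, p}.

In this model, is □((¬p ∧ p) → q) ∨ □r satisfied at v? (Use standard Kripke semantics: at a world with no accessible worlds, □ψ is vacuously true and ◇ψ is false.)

At v: □((¬p ∧ p) → q) is true, □r is false, so □((¬p ∧ p) → q) ∨ □r is true.
  At v: □((¬p ∧ p) → q) requires (¬p ∧ p) → q at every successor {w, z, t}.
    At w: (¬p ∧ p) → q is true.
    At z: (¬p ∧ p) → q is true.
    At t: (¬p ∧ p) → q is true.
  So □((¬p ∧ p) → q) is true at v.
  At v: □r requires r at every successor {w, z, t}.
    r fails at w, so □r is false at v.

Yes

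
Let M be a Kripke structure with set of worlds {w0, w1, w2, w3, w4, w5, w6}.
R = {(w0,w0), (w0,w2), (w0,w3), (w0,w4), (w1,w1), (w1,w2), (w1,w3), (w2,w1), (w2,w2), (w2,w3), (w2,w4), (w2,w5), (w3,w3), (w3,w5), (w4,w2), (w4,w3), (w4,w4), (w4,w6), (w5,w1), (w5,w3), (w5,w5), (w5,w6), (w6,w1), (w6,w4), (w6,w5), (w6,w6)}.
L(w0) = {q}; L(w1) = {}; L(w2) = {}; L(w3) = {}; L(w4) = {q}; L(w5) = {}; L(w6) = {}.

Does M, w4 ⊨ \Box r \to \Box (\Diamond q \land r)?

At w4: \Box r is false, \Box (\Diamond q \land r) is false, so \Box r \to \Box (\Diamond q \land r) is true.
  At w4: \Box r requires r at every successor {w2, w3, w4, w6}.
    r fails at w2, so \Box r is false at w4.
  At w4: \Box (\Diamond q \land r) requires \Diamond q \land r at every successor {w2, w3, w4, w6}.
    \Diamond q \land r fails at w2, so \Box (\Diamond q \land r) is false at w4.
      At w2: \Diamond q is true, r is false, so \Diamond q \land r is false.

Yes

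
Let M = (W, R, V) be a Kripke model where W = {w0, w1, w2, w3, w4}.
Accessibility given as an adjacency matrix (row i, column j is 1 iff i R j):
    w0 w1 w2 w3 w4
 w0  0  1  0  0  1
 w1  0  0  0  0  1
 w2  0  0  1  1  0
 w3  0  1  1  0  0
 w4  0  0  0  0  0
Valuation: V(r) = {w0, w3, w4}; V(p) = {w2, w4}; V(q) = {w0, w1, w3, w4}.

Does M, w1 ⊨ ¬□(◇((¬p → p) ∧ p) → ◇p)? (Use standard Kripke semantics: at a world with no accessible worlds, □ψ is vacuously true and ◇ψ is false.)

No

Recall that □ψ holds at a world iff ψ holds at every accessible world, and ◇ψ holds iff ψ holds at some accessible world.
At w1: □(◇((¬p → p) ∧ p) → ◇p) is true, so ¬□(◇((¬p → p) ∧ p) → ◇p) is false.
  At w1: □(◇((¬p → p) ∧ p) → ◇p) requires ◇((¬p → p) ∧ p) → ◇p at every successor {w4}.
      At w4: ◇((¬p → p) ∧ p) is false, ◇p is false, so ◇((¬p → p) ∧ p) → ◇p is true.
  So □(◇((¬p → p) ∧ p) → ◇p) is true at w1.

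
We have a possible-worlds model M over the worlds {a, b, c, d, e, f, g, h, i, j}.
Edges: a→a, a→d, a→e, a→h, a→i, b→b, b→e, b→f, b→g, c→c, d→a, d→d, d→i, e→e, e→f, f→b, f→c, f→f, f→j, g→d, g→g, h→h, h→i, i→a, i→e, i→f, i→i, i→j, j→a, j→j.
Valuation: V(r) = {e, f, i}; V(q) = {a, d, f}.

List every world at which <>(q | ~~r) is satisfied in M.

Recall that <>ψ holds at a world iff ψ holds at some accessible world.
Let φ = <>(q | ~~r). Evaluate φ at each world:
  a (successors {a, d, e, h, i}): φ is true.
  b (successors {b, e, f, g}): φ is true.
  c (successors {c}): φ is false.
  d (successors {a, d, i}): φ is true.
  e (successors {e, f}): φ is true.
  f (successors {b, c, f, j}): φ is true.
  g (successors {d, g}): φ is true.
  h (successors {h, i}): φ is true.
  i (successors {a, e, f, i, j}): φ is true.
  j (successors {a, j}): φ is true.
For instance, at e:
  At e: <>(q | ~~r) requires q | ~~r at some successor in {e, f}.
    q | ~~r holds at e, so <>(q | ~~r) is true at e.
Satisfying worlds: {a, b, d, e, f, g, h, i, j}

a, b, d, e, f, g, h, i, j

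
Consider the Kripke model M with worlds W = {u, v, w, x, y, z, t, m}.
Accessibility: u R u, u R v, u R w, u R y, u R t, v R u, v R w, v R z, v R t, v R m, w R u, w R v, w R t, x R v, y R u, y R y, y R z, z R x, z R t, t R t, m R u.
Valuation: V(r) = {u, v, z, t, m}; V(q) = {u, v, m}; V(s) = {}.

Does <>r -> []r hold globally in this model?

Let φ = <>r -> []r. Evaluate φ at each world:
  u (successors {u, v, w, y, t}): φ is false.
  v (successors {u, w, z, t, m}): φ is false.
  w (successors {u, v, t}): φ is true.
  x (successors {v}): φ is true.
  y (successors {u, y, z}): φ is false.
  z (successors {x, t}): φ is false.
  t (successors {t}): φ is true.
  m (successors {u}): φ is true.
Detail at u (counterexample):
  At u: <>r is true, []r is false, so <>r -> []r is false.
    At u: <>r requires r at some successor in {u, v, w, y, t}.
      r holds at u, so <>r is true at u.
    At u: []r requires r at every successor {u, v, w, y, t}.
      r fails at w, so []r is false at u.

No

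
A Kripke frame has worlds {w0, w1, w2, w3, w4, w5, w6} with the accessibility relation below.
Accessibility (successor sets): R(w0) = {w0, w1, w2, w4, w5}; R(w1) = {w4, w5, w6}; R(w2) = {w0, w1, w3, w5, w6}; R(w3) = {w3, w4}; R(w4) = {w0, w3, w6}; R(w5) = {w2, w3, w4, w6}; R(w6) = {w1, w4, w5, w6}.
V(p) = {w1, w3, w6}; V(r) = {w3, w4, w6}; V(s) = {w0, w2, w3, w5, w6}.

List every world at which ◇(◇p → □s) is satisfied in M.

w0, w1, w3, w5, w6

Let φ = ◇(◇p → □s). Evaluate φ at each world:
  w0 (successors {w0, w1, w2, w4, w5}): φ is true.
  w1 (successors {w4, w5, w6}): φ is true.
  w2 (successors {w0, w1, w3, w5, w6}): φ is false.
  w3 (successors {w3, w4}): φ is true.
  w4 (successors {w0, w3, w6}): φ is false.
  w5 (successors {w2, w3, w4, w6}): φ is true.
  w6 (successors {w1, w4, w5, w6}): φ is true.
For instance, at w0:
  At w0: ◇(◇p → □s) requires ◇p → □s at some successor in {w0, w1, w2, w4, w5}.
    ◇p → □s holds at w4, so ◇(◇p → □s) is true at w0.
      At w4: ◇p is true, □s is true, so ◇p → □s is true.
Satisfying worlds: {w0, w1, w3, w5, w6}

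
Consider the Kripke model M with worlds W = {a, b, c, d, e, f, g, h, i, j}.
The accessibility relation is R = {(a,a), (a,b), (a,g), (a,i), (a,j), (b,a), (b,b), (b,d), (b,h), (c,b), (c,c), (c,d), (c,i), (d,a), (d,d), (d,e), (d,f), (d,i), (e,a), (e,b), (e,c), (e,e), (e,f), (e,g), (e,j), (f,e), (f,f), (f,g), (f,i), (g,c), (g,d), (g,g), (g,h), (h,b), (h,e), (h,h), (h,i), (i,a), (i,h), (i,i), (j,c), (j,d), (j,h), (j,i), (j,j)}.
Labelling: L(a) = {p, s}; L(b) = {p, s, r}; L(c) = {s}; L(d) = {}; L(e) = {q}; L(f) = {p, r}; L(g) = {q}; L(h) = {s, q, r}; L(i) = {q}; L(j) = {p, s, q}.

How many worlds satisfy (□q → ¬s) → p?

4

Let φ = (□q → ¬s) → p. Evaluate φ at each world:
  a (successors {a, b, g, i, j}): φ is true.
  b (successors {a, b, d, h}): φ is true.
  c (successors {b, c, d, i}): φ is false.
  d (successors {a, d, e, f, i}): φ is false.
  e (successors {a, b, c, e, f, g, j}): φ is false.
  f (successors {e, f, g, i}): φ is true.
  g (successors {c, d, g, h}): φ is false.
  h (successors {b, e, h, i}): φ is false.
  i (successors {a, h, i}): φ is false.
  j (successors {c, d, h, i, j}): φ is true.
For instance, at f:
  At f: □q → ¬s is true, p is true, so (□q → ¬s) → p is true.
    At f: □q is false, ¬s is true, so □q → ¬s is true.
      At f: □q requires q at every successor {e, f, g, i}.
        q fails at f, so □q is false at f.
Satisfying worlds: {a, b, f, j}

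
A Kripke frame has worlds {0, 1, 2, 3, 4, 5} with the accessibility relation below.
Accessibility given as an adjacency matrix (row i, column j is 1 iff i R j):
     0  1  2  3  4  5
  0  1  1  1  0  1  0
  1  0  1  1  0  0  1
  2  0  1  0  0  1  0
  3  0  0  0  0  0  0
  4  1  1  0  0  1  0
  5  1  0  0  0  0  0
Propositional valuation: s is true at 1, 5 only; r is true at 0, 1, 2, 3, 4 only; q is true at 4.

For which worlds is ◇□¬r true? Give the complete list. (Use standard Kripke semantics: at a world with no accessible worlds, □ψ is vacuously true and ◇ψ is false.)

none

Recall that □ψ holds at a world iff ψ holds at every accessible world, and ◇ψ holds iff ψ holds at some accessible world.
Let φ = ◇□¬r. Evaluate φ at each world:
  0 (successors {0, 1, 2, 4}): φ is false.
  1 (successors {1, 2, 5}): φ is false.
  2 (successors {1, 4}): φ is false.
  3 (successors ∅): φ is false.
  4 (successors {0, 1, 4}): φ is false.
  5 (successors {0}): φ is false.
For instance, at 5:
  At 5: ◇□¬r requires □¬r at some successor in {0}.
    At 0: □¬r is false.
  So ◇□¬r is false at 5.
Satisfying worlds: none.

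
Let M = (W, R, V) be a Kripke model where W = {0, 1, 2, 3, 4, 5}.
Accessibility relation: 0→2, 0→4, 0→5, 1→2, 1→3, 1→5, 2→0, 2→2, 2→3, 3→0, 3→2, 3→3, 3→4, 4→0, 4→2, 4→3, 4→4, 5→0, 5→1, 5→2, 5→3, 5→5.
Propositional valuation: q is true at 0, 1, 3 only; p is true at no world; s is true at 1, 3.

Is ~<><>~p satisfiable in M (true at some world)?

No

Recall that <>ψ holds at a world iff ψ holds at some accessible world.
Let φ = ~<><>~p. Evaluate φ at each world:
  0 (successors {2, 4, 5}): φ is false.
  1 (successors {2, 3, 5}): φ is false.
  2 (successors {0, 2, 3}): φ is false.
  3 (successors {0, 2, 3, 4}): φ is false.
  4 (successors {0, 2, 3, 4}): φ is false.
  5 (successors {0, 1, 2, 3, 5}): φ is false.
For instance, at 2:
  At 2: <><>~p is true, so ~<><>~p is false.
    At 2: <><>~p requires <>~p at some successor in {0, 2, 3}.
      <>~p holds at 0, so <><>~p is true at 2.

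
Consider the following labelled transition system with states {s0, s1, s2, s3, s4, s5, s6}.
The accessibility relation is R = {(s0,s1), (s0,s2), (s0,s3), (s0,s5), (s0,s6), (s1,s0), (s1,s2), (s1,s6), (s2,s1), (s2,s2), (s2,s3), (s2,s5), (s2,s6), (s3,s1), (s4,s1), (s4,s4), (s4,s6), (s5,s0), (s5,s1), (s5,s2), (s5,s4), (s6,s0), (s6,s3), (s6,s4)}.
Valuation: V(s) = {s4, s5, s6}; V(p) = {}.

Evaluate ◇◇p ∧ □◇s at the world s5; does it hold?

No

At s5: ◇◇p is false, □◇s is true, so ◇◇p ∧ □◇s is false.
  At s5: ◇◇p requires ◇p at some successor in {s0, s1, s2, s4}.
    At s0: ◇p is false.
    At s1: ◇p is false.
    At s2: ◇p is false.
    At s4: ◇p is false.
  So ◇◇p is false at s5.
  At s5: □◇s requires ◇s at every successor {s0, s1, s2, s4}.
    At s0: ◇s is true.
    At s1: ◇s is true.
    At s2: ◇s is true.
    At s4: ◇s is true.
  So □◇s is true at s5.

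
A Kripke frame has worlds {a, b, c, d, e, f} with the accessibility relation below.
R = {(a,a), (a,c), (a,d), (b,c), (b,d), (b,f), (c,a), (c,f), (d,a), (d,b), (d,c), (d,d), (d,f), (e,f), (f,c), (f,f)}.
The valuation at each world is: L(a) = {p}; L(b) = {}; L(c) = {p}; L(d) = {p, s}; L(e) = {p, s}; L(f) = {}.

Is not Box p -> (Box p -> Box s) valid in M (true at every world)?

Yes

Let φ = not Box p -> (Box p -> Box s). Evaluate φ at each world:
  a (successors {a, c, d}): φ is true.
  b (successors {c, d, f}): φ is true.
  c (successors {a, f}): φ is true.
  d (successors {a, b, c, d, f}): φ is true.
  e (successors {f}): φ is true.
  f (successors {c, f}): φ is true.
For instance, at f:
  At f: not Box p is true, Box p -> Box s is true, so not Box p -> (Box p -> Box s) is true.
    At f: Box p is false, so not Box p is true.
      At f: Box p requires p at every successor {c, f}.
        p fails at f, so Box p is false at f.
    At f: Box p is false, Box s is false, so Box p -> Box s is true.
      At f: Box p requires p at every successor {c, f}.
        p fails at f, so Box p is false at f.
      At f: Box s requires s at every successor {c, f}.
        s fails at c, so Box s is false at f.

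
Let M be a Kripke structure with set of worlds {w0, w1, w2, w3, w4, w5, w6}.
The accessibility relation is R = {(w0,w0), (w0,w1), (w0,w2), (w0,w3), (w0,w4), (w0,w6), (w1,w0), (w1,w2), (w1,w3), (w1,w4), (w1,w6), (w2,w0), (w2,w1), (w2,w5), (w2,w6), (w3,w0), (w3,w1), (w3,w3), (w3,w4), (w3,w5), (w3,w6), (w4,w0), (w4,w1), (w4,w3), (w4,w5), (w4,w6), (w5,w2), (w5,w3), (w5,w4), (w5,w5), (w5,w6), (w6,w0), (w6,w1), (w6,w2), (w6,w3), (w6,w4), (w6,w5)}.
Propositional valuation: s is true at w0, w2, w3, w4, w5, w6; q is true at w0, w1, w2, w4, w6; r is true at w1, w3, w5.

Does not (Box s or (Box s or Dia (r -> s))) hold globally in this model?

Recall that Box ψ holds at a world iff ψ holds at every accessible world, and Dia ψ holds iff ψ holds at some accessible world.
Let φ = not (Box s or (Box s or Dia (r -> s))). Evaluate φ at each world:
  w0 (successors {w0, w1, w2, w3, w4, w6}): φ is false.
  w1 (successors {w0, w2, w3, w4, w6}): φ is false.
  w2 (successors {w0, w1, w5, w6}): φ is false.
  w3 (successors {w0, w1, w3, w4, w5, w6}): φ is false.
  w4 (successors {w0, w1, w3, w5, w6}): φ is false.
  w5 (successors {w2, w3, w4, w5, w6}): φ is false.
  w6 (successors {w0, w1, w2, w3, w4, w5}): φ is false.
Detail at w0 (counterexample):
  At w0: Box s or (Box s or Dia (r -> s)) is true, so not (Box s or (Box s or Dia (r -> s))) is false.
    At w0: Box s is false, Box s or Dia (r -> s) is true, so Box s or (Box s or Dia (r -> s)) is true.
      At w0: Box s requires s at every successor {w0, w1, w2, w3, w4, w6}.
        s fails at w1, so Box s is false at w0.
      At w0: Box s is false, Dia (r -> s) is true, so Box s or Dia (r -> s) is true.

No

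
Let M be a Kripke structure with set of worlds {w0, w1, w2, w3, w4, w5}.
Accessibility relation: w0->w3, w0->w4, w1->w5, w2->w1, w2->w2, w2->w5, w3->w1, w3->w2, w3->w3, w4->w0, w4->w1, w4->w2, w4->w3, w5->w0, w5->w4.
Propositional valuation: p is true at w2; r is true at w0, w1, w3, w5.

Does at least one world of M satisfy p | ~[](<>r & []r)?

Yes

Recall that []ψ holds at a world iff ψ holds at every accessible world, and <>ψ holds iff ψ holds at some accessible world.
Let φ = p | ~[](<>r & []r). Evaluate φ at each world:
  w0 (successors {w3, w4}): φ is true.
  w1 (successors {w5}): φ is true.
  w2 (successors {w1, w2, w5}): φ is true.
  w3 (successors {w1, w2, w3}): φ is true.
  w4 (successors {w0, w1, w2, w3}): φ is true.
  w5 (successors {w0, w4}): φ is true.
Detail at w0 (witness):
  At w0: p is false, ~[](<>r & []r) is true, so p | ~[](<>r & []r) is true.
    At w0: [](<>r & []r) is false, so ~[](<>r & []r) is true.
      At w0: [](<>r & []r) requires <>r & []r at every successor {w3, w4}.
        <>r & []r fails at w3, so [](<>r & []r) is false at w0.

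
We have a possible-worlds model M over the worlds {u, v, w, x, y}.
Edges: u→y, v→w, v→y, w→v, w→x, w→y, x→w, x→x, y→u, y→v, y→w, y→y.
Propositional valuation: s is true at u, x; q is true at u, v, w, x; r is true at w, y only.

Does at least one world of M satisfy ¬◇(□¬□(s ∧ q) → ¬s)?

No

Let φ = ¬◇(□¬□(s ∧ q) → ¬s). Evaluate φ at each world:
  u (successors {y}): φ is false.
  v (successors {w, y}): φ is false.
  w (successors {v, x, y}): φ is false.
  x (successors {w, x}): φ is false.
  y (successors {u, v, w, y}): φ is false.
For instance, at v:
  At v: ◇(□¬□(s ∧ q) → ¬s) is true, so ¬◇(□¬□(s ∧ q) → ¬s) is false.
    At v: ◇(□¬□(s ∧ q) → ¬s) requires □¬□(s ∧ q) → ¬s at some successor in {w, y}.
      □¬□(s ∧ q) → ¬s holds at w, so ◇(□¬□(s ∧ q) → ¬s) is true at v.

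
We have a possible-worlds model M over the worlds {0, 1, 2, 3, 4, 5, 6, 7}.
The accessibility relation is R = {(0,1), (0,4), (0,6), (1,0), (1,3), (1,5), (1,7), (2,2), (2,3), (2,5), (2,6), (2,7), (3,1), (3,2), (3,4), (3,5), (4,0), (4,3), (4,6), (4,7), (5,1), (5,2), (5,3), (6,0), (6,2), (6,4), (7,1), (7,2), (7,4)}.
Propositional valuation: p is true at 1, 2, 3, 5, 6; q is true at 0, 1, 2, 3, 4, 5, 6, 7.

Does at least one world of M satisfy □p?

Yes

Let φ = □p. Evaluate φ at each world:
  0 (successors {1, 4, 6}): φ is false.
  1 (successors {0, 3, 5, 7}): φ is false.
  2 (successors {2, 3, 5, 6, 7}): φ is false.
  3 (successors {1, 2, 4, 5}): φ is false.
  4 (successors {0, 3, 6, 7}): φ is false.
  5 (successors {1, 2, 3}): φ is true.
  6 (successors {0, 2, 4}): φ is false.
  7 (successors {1, 2, 4}): φ is false.
Detail at 5 (witness):
  At 5: □p requires p at every successor {1, 2, 3}.
    At 1: p is true.
    At 2: p is true.
    At 3: p is true.
  So □p is true at 5.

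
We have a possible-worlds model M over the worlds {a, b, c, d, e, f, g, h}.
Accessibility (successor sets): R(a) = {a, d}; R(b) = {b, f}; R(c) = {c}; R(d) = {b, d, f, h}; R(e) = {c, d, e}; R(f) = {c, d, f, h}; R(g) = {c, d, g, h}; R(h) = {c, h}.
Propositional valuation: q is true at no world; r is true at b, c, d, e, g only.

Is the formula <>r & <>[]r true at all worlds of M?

Let φ = <>r & <>[]r. Evaluate φ at each world:
  a (successors {a, d}): φ is false.
  b (successors {b, f}): φ is false.
  c (successors {c}): φ is true.
  d (successors {b, d, f, h}): φ is false.
  e (successors {c, d, e}): φ is true.
  f (successors {c, d, f, h}): φ is true.
  g (successors {c, d, g, h}): φ is true.
  h (successors {c, h}): φ is true.
Detail at a (counterexample):
  At a: <>r is true, <>[]r is false, so <>r & <>[]r is false.
    At a: <>r requires r at some successor in {a, d}.
      r holds at d, so <>r is true at a.
    At a: <>[]r requires []r at some successor in {a, d}.
      At a: []r is false.
      At d: []r is false.
    So <>[]r is false at a.

No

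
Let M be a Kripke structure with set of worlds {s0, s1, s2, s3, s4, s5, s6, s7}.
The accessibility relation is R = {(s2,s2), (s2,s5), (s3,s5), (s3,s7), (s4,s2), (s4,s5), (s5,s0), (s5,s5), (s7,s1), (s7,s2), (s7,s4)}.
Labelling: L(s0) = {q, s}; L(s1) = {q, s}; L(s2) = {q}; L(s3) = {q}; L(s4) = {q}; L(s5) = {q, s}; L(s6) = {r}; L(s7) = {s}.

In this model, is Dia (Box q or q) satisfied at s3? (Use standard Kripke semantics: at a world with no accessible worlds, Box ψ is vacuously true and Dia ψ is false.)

Recall that Box ψ holds at a world iff ψ holds at every accessible world, and Dia ψ holds iff ψ holds at some accessible world.
At s3: Dia (Box q or q) requires Box q or q at some successor in {s5, s7}.
  Box q or q holds at s5, so Dia (Box q or q) is true at s3.
    At s5: Box q is true, q is true, so Box q or q is true.
      At s5: Box q requires q at every successor {s0, s5}.
        At s0: q is true.
        At s5: q is true.
      So Box q is true at s5.

Yes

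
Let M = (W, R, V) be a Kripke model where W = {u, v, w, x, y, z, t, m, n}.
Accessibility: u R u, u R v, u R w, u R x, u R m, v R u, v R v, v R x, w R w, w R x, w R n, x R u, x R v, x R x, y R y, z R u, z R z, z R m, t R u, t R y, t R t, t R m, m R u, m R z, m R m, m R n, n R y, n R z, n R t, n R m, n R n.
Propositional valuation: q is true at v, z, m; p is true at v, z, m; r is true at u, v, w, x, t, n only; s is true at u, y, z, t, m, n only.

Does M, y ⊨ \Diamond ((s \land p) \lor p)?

No

At y: \Diamond ((s \land p) \lor p) requires (s \land p) \lor p at some successor in {y}.
  At y: (s \land p) \lor p is false.
So \Diamond ((s \land p) \lor p) is false at y.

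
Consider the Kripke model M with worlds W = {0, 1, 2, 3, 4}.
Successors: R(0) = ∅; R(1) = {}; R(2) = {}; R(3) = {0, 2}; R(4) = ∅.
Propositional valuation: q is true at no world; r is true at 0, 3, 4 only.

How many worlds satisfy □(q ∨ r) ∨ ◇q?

4

Let φ = □(q ∨ r) ∨ ◇q. Evaluate φ at each world:
  0 (successors ∅): φ is true.
  1 (successors ∅): φ is true.
  2 (successors ∅): φ is true.
  3 (successors {0, 2}): φ is false.
  4 (successors ∅): φ is true.
For instance, at 3:
  At 3: □(q ∨ r) is false, ◇q is false, so □(q ∨ r) ∨ ◇q is false.
    At 3: □(q ∨ r) requires q ∨ r at every successor {0, 2}.
      q ∨ r fails at 2, so □(q ∨ r) is false at 3.
    At 3: ◇q requires q at some successor in {0, 2}.
      At 0: q is false.
      At 2: q is false.
    So ◇q is false at 3.
Satisfying worlds: {0, 1, 2, 4}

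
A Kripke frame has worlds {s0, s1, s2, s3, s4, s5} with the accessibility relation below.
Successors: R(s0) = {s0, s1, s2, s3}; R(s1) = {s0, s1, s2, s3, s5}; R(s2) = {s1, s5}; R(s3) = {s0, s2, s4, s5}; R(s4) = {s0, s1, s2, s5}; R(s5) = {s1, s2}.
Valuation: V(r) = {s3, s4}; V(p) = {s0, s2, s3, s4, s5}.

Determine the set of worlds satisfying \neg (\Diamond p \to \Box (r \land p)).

s0, s1, s2, s3, s4, s5

Let φ = \neg (\Diamond p \to \Box (r \land p)). Evaluate φ at each world:
  s0 (successors {s0, s1, s2, s3}): φ is true.
  s1 (successors {s0, s1, s2, s3, s5}): φ is true.
  s2 (successors {s1, s5}): φ is true.
  s3 (successors {s0, s2, s4, s5}): φ is true.
  s4 (successors {s0, s1, s2, s5}): φ is true.
  s5 (successors {s1, s2}): φ is true.
For instance, at s0:
  At s0: \Diamond p \to \Box (r \land p) is false, so \neg (\Diamond p \to \Box (r \land p)) is true.
    At s0: \Diamond p is true, \Box (r \land p) is false, so \Diamond p \to \Box (r \land p) is false.
      At s0: \Diamond p requires p at some successor in {s0, s1, s2, s3}.
        p holds at s0, so \Diamond p is true at s0.
      At s0: \Box (r \land p) requires r \land p at every successor {s0, s1, s2, s3}.
        r \land p fails at s0, so \Box (r \land p) is false at s0.
Satisfying worlds: {s0, s1, s2, s3, s4, s5}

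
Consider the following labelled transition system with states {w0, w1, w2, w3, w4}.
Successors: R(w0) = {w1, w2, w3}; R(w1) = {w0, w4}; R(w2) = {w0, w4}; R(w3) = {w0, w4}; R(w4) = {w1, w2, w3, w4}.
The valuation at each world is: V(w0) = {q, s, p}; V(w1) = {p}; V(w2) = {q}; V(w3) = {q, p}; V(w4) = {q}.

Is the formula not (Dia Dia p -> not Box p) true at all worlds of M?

No

Let φ = not (Dia Dia p -> not Box p). Evaluate φ at each world:
  w0 (successors {w1, w2, w3}): φ is false.
  w1 (successors {w0, w4}): φ is false.
  w2 (successors {w0, w4}): φ is false.
  w3 (successors {w0, w4}): φ is false.
  w4 (successors {w1, w2, w3, w4}): φ is false.
Detail at w0 (counterexample):
  At w0: Dia Dia p -> not Box p is true, so not (Dia Dia p -> not Box p) is false.
    At w0: Dia Dia p is true, not Box p is true, so Dia Dia p -> not Box p is true.
      At w0: Dia Dia p requires Dia p at some successor in {w1, w2, w3}.
        Dia p holds at w1, so Dia Dia p is true at w0.
      At w0: Box p is false, so not Box p is true.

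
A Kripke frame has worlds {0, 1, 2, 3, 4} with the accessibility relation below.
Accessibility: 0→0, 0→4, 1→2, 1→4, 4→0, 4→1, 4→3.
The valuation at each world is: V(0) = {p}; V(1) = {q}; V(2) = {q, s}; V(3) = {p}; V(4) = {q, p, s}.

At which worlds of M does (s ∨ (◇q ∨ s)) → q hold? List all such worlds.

1, 2, 3, 4

Let φ = (s ∨ (◇q ∨ s)) → q. Evaluate φ at each world:
  0 (successors {0, 4}): φ is false.
  1 (successors {2, 4}): φ is true.
  2 (successors ∅): φ is true.
  3 (successors ∅): φ is true.
  4 (successors {0, 1, 3}): φ is true.
For instance, at 4:
  At 4: s ∨ (◇q ∨ s) is true, q is true, so (s ∨ (◇q ∨ s)) → q is true.
    At 4: s is true, ◇q ∨ s is true, so s ∨ (◇q ∨ s) is true.
      At 4: ◇q is true, s is true, so ◇q ∨ s is true.
Satisfying worlds: {1, 2, 3, 4}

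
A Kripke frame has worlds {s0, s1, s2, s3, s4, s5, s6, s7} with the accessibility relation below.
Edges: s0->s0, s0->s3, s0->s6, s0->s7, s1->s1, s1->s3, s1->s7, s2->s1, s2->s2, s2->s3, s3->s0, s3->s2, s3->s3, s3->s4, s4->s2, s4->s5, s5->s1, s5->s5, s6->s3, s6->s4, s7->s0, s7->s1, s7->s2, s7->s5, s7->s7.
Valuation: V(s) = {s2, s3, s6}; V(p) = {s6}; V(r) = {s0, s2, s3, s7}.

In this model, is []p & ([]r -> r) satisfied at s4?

No

Recall that []ψ holds at a world iff ψ holds at every accessible world, and <>ψ holds iff ψ holds at some accessible world.
At s4: []p is false, []r -> r is true, so []p & ([]r -> r) is false.
  At s4: []p requires p at every successor {s2, s5}.
    p fails at s2, so []p is false at s4.
  At s4: []r is false, r is false, so []r -> r is true.
    At s4: []r requires r at every successor {s2, s5}.
      r fails at s5, so []r is false at s4.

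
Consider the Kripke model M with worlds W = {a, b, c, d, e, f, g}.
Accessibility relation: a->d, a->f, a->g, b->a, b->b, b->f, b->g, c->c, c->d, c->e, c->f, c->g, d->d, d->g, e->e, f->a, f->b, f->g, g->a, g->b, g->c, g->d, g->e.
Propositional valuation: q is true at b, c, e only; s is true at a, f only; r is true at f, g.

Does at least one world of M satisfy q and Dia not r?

Yes

Let φ = q and Dia not r. Evaluate φ at each world:
  a (successors {d, f, g}): φ is false.
  b (successors {a, b, f, g}): φ is true.
  c (successors {c, d, e, f, g}): φ is true.
  d (successors {d, g}): φ is false.
  e (successors {e}): φ is true.
  f (successors {a, b, g}): φ is false.
  g (successors {a, b, c, d, e}): φ is false.
Detail at b (witness):
  At b: q is true, Dia not r is true, so q and Dia not r is true.
    At b: Dia not r requires not r at some successor in {a, b, f, g}.
      not r holds at a, so Dia not r is true at b.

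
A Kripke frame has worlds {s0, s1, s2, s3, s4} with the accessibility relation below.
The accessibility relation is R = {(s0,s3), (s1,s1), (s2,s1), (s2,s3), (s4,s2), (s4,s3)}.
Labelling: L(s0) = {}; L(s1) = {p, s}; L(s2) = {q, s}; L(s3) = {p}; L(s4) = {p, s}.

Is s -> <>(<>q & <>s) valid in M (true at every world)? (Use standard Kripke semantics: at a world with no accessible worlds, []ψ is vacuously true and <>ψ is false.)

No

Let φ = s -> <>(<>q & <>s). Evaluate φ at each world:
  s0 (successors {s3}): φ is true.
  s1 (successors {s1}): φ is false.
  s2 (successors {s1, s3}): φ is false.
  s3 (successors ∅): φ is true.
  s4 (successors {s2, s3}): φ is false.
Detail at s1 (counterexample):
  At s1: s is true, <>(<>q & <>s) is false, so s -> <>(<>q & <>s) is false.
    At s1: <>(<>q & <>s) requires <>q & <>s at some successor in {s1}.
      At s1: <>q & <>s is false.
    So <>(<>q & <>s) is false at s1.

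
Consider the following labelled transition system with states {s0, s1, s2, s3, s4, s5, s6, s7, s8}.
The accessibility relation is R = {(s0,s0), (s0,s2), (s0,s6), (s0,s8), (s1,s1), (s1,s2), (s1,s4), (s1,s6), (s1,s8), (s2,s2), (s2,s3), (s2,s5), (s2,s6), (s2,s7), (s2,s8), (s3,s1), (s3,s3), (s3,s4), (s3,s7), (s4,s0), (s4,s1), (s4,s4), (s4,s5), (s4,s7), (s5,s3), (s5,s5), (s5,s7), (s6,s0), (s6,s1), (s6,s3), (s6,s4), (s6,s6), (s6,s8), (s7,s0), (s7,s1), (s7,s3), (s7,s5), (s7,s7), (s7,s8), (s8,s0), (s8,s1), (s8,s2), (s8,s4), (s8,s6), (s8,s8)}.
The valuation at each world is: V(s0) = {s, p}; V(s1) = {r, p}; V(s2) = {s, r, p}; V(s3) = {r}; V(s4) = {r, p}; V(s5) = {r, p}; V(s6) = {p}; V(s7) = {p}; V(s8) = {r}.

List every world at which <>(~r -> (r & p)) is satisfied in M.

s0, s1, s2, s3, s4, s5, s6, s7, s8

Recall that <>ψ holds at a world iff ψ holds at some accessible world.
Let φ = <>(~r -> (r & p)). Evaluate φ at each world:
  s0 (successors {s0, s2, s6, s8}): φ is true.
  s1 (successors {s1, s2, s4, s6, s8}): φ is true.
  s2 (successors {s2, s3, s5, s6, s7, s8}): φ is true.
  s3 (successors {s1, s3, s4, s7}): φ is true.
  s4 (successors {s0, s1, s4, s5, s7}): φ is true.
  s5 (successors {s3, s5, s7}): φ is true.
  s6 (successors {s0, s1, s3, s4, s6, s8}): φ is true.
  s7 (successors {s0, s1, s3, s5, s7, s8}): φ is true.
  s8 (successors {s0, s1, s2, s4, s6, s8}): φ is true.
For instance, at s1:
  At s1: <>(~r -> (r & p)) requires ~r -> (r & p) at some successor in {s1, s2, s4, s6, s8}.
    ~r -> (r & p) holds at s1, so <>(~r -> (r & p)) is true at s1.
Satisfying worlds: {s0, s1, s2, s3, s4, s5, s6, s7, s8}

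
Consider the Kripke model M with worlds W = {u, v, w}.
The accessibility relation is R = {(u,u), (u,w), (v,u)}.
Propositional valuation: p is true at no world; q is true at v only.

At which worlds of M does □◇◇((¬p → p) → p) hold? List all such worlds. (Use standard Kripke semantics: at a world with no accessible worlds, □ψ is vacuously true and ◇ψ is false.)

v, w

Let φ = □◇◇((¬p → p) → p). Evaluate φ at each world:
  u (successors {u, w}): φ is false.
  v (successors {u}): φ is true.
  w (successors ∅): φ is true.
For instance, at u:
  At u: □◇◇((¬p → p) → p) requires ◇◇((¬p → p) → p) at every successor {u, w}.
    ◇◇((¬p → p) → p) fails at w, so □◇◇((¬p → p) → p) is false at u.
      At w: no accessible worlds, so ◇◇((¬p → p) → p) is false.
Satisfying worlds: {v, w}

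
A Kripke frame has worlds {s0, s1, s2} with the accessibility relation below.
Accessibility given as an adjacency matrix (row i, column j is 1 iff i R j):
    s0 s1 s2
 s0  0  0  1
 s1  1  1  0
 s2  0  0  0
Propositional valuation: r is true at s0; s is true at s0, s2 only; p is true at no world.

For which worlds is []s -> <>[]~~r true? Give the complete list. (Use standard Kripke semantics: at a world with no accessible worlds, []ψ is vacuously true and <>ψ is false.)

s0, s1

Let φ = []s -> <>[]~~r. Evaluate φ at each world:
  s0 (successors {s2}): φ is true.
  s1 (successors {s0, s1}): φ is true.
  s2 (successors ∅): φ is false.
For instance, at s1:
  At s1: []s is false, <>[]~~r is false, so []s -> <>[]~~r is true.
    At s1: []s requires s at every successor {s0, s1}.
      s fails at s1, so []s is false at s1.
    At s1: <>[]~~r requires []~~r at some successor in {s0, s1}.
      At s0: []~~r is false.
      At s1: []~~r is false.
    So <>[]~~r is false at s1.
Satisfying worlds: {s0, s1}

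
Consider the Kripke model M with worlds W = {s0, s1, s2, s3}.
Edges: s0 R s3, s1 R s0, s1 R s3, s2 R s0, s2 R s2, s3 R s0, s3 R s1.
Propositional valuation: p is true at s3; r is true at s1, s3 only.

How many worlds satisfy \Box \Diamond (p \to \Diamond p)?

1

Let φ = \Box \Diamond (p \to \Diamond p). Evaluate φ at each world:
  s0 (successors {s3}): φ is true.
  s1 (successors {s0, s3}): φ is false.
  s2 (successors {s0, s2}): φ is false.
  s3 (successors {s0, s1}): φ is false.
For instance, at s3:
  At s3: \Box \Diamond (p \to \Diamond p) requires \Diamond (p \to \Diamond p) at every successor {s0, s1}.
    \Diamond (p \to \Diamond p) fails at s0, so \Box \Diamond (p \to \Diamond p) is false at s3.
      At s0: \Diamond (p \to \Diamond p) requires p \to \Diamond p at some successor in {s3}.
        At s3: p \to \Diamond p is false.
      So \Diamond (p \to \Diamond p) is false at s0.
Satisfying worlds: {s0}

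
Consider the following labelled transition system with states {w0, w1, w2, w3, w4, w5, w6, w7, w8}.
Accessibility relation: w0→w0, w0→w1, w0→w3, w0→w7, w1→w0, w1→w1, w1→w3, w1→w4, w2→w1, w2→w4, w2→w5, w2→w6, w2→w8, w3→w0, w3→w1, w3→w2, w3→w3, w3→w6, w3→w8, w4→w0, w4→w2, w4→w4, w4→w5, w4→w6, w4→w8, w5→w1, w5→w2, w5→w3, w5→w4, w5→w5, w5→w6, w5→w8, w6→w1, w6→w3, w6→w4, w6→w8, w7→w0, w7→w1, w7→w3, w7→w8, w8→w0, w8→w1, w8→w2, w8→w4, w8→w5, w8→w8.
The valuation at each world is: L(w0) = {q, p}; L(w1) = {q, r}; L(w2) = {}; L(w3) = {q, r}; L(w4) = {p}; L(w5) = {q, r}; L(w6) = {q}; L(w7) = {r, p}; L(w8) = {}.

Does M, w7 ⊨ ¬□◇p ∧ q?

No

At w7: ¬□◇p is false, q is false, so ¬□◇p ∧ q is false.
  At w7: □◇p is true, so ¬□◇p is false.
    At w7: □◇p requires ◇p at every successor {w0, w1, w3, w8}.
      At w0: ◇p is true.
      At w1: ◇p is true.
      At w3: ◇p is true.
      At w8: ◇p is true.
    So □◇p is true at w7.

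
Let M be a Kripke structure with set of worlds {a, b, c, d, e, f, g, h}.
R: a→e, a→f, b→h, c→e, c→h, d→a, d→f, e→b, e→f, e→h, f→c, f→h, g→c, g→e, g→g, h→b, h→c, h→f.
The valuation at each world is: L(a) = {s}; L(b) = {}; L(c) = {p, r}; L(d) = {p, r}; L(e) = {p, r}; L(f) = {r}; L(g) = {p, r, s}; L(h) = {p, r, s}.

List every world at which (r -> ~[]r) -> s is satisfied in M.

Let φ = (r -> ~[]r) -> s. Evaluate φ at each world:
  a (successors {e, f}): φ is true.
  b (successors {h}): φ is false.
  c (successors {e, h}): φ is true.
  d (successors {a, f}): φ is false.
  e (successors {b, f, h}): φ is false.
  f (successors {c, h}): φ is true.
  g (successors {c, e, g}): φ is true.
  h (successors {b, c, f}): φ is true.
For instance, at e:
  At e: r -> ~[]r is true, s is false, so (r -> ~[]r) -> s is false.
    At e: r is true, ~[]r is true, so r -> ~[]r is true.
      At e: []r is false, so ~[]r is true.
Satisfying worlds: {a, c, f, g, h}

a, c, f, g, h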